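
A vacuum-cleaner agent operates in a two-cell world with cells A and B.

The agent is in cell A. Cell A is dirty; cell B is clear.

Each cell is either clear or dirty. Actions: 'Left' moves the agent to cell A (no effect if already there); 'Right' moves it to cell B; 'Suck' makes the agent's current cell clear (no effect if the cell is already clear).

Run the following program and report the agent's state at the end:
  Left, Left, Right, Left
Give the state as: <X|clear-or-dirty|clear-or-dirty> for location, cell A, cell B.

<A|dirty|clear>

step 1/4 (Left): <A|dirty|clear>
step 2/4 (Left): <A|dirty|clear>
step 3/4 (Right): <B|dirty|clear>
step 4/4 (Left): <A|dirty|clear>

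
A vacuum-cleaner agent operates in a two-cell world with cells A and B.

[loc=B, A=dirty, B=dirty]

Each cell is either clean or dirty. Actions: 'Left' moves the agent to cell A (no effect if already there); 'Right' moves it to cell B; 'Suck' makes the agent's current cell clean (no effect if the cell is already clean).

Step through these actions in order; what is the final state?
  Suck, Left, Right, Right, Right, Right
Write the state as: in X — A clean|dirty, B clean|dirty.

in B — A dirty, B clean

t=1 Suck ⇒ in B — A dirty, B clean
t=2 Left ⇒ in A — A dirty, B clean
t=3 Right ⇒ in B — A dirty, B clean
t=4 Right ⇒ in B — A dirty, B clean
t=5 Right ⇒ in B — A dirty, B clean
t=6 Right ⇒ in B — A dirty, B clean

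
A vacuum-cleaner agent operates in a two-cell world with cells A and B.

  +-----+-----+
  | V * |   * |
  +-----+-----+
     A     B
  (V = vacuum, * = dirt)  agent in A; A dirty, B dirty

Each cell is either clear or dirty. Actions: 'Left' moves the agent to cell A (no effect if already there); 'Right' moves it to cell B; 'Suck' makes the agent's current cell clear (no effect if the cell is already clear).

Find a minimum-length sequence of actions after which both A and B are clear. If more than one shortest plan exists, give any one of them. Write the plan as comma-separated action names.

Suck, Right, Suck

[1] after Suck: in A — A clear, B dirty
[2] after Right: in B — A clear, B dirty
[3] after Suck: in B — A clear, B clear
min 3: Suck A + move + Suck B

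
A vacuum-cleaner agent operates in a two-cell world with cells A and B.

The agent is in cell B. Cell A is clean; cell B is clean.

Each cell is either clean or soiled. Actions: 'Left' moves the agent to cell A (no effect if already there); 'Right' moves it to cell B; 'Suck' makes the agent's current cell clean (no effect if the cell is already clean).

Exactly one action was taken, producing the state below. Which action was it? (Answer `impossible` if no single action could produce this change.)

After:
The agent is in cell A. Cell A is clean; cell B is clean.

Left

try  Left: <A|clean|clean>  ← match
try Right: <B|clean|clean>
try  Suck: <B|clean|clean>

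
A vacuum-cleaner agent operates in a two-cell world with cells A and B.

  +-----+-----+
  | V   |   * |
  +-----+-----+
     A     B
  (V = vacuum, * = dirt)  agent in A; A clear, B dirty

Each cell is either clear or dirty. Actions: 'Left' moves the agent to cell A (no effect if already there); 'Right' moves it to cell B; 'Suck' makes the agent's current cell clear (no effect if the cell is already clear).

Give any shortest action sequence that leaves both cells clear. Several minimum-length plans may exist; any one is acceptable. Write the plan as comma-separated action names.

1) do Right; now in B — A clear, B dirty
2) do Suck; now in B — A clear, B clear
min 2: go B then Suck

Right, Suck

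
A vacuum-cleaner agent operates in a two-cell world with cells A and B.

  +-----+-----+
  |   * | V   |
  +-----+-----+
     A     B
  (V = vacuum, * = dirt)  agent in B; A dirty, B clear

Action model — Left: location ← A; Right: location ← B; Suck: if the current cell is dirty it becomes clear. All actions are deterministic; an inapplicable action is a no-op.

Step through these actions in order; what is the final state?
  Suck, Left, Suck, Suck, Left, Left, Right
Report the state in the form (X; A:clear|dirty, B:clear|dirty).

(B; A:clear, B:clear)

Suck (#1): (B; A:dirty, B:clear)
Left (#2): (A; A:dirty, B:clear)
Suck (#3): (A; A:clear, B:clear)
Suck (#4): (A; A:clear, B:clear)
Left (#5): (A; A:clear, B:clear)
Left (#6): (A; A:clear, B:clear)
Right (#7): (B; A:clear, B:clear)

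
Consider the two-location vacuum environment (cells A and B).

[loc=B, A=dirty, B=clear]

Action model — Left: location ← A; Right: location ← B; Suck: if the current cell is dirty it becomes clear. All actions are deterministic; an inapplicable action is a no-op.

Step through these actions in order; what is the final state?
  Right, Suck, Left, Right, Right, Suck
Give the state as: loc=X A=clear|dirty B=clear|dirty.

[1] after Right: loc=B A=dirty B=clear
[2] after Suck: loc=B A=dirty B=clear
[3] after Left: loc=A A=dirty B=clear
[4] after Right: loc=B A=dirty B=clear
[5] after Right: loc=B A=dirty B=clear
[6] after Suck: loc=B A=dirty B=clear

loc=B A=dirty B=clear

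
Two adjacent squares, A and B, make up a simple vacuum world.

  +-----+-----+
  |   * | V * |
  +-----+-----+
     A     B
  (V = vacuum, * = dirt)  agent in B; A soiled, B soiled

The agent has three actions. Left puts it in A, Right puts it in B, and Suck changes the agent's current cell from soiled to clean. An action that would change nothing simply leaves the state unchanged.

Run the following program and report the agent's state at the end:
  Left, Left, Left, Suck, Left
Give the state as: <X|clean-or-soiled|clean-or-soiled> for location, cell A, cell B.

<A|clean|soiled>

1) do Left; now <A|soiled|soiled>
2) do Left; now <A|soiled|soiled>
3) do Left; now <A|soiled|soiled>
4) do Suck; now <A|clean|soiled>
5) do Left; now <A|clean|soiled>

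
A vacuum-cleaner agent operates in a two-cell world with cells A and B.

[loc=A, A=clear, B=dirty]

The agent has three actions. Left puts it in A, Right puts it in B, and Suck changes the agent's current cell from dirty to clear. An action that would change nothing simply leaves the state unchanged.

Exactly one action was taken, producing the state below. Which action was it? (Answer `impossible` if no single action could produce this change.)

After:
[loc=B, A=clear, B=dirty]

try  Left: (A; A:clear, B:dirty)
try Right: (B; A:clear, B:dirty)  ← match
try  Suck: (A; A:clear, B:dirty)

Right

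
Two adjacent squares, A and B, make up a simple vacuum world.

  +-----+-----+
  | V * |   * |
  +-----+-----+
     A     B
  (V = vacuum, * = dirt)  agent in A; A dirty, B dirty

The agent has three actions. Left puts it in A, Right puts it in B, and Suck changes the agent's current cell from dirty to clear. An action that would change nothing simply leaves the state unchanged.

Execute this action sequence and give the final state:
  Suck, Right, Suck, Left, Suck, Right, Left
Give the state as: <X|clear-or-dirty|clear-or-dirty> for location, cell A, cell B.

<A|clear|clear>

t=1 Suck ⇒ <A|clear|dirty>
t=2 Right ⇒ <B|clear|dirty>
t=3 Suck ⇒ <B|clear|clear>
t=4 Left ⇒ <A|clear|clear>
t=5 Suck ⇒ <A|clear|clear>
t=6 Right ⇒ <B|clear|clear>
t=7 Left ⇒ <A|clear|clear>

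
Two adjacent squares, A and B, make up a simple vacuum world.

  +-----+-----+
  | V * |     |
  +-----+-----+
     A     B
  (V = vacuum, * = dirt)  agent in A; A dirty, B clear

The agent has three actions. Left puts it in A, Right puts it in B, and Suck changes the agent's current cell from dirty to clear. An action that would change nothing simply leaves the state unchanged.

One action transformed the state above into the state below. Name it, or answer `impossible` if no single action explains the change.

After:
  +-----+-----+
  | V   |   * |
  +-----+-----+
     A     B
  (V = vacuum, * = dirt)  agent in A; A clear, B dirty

impossible

try  Left: (A; A:dirty, B:clear)
try Right: (B; A:dirty, B:clear)
try  Suck: (A; A:clear, B:clear)
no single action produces the after-state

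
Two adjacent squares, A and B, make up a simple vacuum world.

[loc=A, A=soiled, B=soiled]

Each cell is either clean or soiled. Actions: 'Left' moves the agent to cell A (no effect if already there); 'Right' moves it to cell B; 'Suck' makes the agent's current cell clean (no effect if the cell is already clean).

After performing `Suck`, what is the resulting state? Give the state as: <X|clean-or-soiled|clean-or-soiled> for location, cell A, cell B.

<A|clean|soiled>

start: <A|soiled|soiled>
1) do Suck; now <A|clean|soiled>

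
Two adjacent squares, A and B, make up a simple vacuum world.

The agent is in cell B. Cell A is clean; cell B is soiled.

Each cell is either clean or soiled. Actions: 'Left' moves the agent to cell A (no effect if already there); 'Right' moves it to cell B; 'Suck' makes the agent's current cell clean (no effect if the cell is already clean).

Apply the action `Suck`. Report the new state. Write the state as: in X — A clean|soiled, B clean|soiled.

start: in B — A clean, B soiled
t=1 Suck ⇒ in B — A clean, B clean

in B — A clean, B clean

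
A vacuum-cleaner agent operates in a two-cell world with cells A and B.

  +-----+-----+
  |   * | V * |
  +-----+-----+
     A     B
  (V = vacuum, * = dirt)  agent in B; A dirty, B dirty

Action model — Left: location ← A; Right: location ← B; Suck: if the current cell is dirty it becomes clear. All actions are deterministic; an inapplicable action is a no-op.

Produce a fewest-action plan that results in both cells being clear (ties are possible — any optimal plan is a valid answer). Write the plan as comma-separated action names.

Suck, Left, Suck

Suck (#1): loc=B A=dirty B=clear
Left (#2): loc=A A=dirty B=clear
Suck (#3): loc=A A=clear B=clear
min 3: Suck B + move + Suck A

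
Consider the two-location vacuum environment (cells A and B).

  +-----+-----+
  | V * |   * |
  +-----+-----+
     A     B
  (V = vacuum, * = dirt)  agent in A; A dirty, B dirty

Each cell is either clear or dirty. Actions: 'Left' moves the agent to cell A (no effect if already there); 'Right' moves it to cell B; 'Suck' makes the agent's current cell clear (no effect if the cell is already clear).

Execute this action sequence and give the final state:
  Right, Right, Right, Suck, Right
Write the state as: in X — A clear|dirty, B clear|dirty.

in B — A dirty, B clear

t=1 Right ⇒ in B — A dirty, B dirty
t=2 Right ⇒ in B — A dirty, B dirty
t=3 Right ⇒ in B — A dirty, B dirty
t=4 Suck ⇒ in B — A dirty, B clear
t=5 Right ⇒ in B — A dirty, B clear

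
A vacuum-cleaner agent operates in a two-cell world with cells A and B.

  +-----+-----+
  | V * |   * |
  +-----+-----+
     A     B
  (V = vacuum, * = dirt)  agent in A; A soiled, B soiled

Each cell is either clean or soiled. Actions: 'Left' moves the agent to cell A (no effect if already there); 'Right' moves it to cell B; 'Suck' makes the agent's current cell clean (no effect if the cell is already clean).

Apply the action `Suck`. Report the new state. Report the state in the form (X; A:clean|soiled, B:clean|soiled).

start: (A; A:soiled, B:soiled)
t=1 Suck ⇒ (A; A:clean, B:soiled)

(A; A:clean, B:soiled)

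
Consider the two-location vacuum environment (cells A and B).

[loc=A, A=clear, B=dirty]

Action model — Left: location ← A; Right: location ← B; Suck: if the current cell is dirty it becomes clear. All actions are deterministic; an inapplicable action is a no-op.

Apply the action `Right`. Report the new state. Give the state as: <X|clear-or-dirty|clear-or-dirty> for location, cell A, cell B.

start: <A|clear|dirty>
Right (#1): <B|clear|dirty>

<B|clear|dirty>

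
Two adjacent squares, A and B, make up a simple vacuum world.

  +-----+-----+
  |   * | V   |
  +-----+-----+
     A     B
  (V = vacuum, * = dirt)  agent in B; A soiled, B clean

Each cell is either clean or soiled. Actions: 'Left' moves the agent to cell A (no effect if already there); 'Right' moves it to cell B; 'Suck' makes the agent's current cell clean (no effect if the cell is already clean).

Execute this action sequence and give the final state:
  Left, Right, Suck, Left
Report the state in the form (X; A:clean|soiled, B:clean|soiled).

[1] after Left: (A; A:soiled, B:clean)
[2] after Right: (B; A:soiled, B:clean)
[3] after Suck: (B; A:soiled, B:clean)
[4] after Left: (A; A:soiled, B:clean)

(A; A:soiled, B:clean)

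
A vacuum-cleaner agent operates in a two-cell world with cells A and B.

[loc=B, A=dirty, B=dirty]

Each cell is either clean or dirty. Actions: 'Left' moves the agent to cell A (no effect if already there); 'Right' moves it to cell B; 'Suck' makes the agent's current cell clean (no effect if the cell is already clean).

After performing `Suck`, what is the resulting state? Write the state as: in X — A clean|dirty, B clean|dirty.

start: in B — A dirty, B dirty
[1] after Suck: in B — A dirty, B clean

in B — A dirty, B clean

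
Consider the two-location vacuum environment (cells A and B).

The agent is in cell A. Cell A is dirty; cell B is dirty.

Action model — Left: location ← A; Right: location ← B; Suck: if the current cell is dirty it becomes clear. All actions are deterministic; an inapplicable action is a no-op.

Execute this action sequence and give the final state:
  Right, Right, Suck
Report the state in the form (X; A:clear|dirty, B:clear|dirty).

(B; A:dirty, B:clear)

1. Right → (B; A:dirty, B:dirty)
2. Right → (B; A:dirty, B:dirty)
3. Suck → (B; A:dirty, B:clear)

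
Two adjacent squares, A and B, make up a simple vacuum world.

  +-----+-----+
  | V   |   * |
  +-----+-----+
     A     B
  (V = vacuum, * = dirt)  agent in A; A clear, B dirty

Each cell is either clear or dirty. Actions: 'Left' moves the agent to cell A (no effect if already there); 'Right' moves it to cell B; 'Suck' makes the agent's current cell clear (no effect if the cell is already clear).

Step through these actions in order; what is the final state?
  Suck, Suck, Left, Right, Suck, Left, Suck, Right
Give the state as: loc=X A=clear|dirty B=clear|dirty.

1) do Suck; now loc=A A=clear B=dirty
2) do Suck; now loc=A A=clear B=dirty
3) do Left; now loc=A A=clear B=dirty
4) do Right; now loc=B A=clear B=dirty
5) do Suck; now loc=B A=clear B=clear
6) do Left; now loc=A A=clear B=clear
7) do Suck; now loc=A A=clear B=clear
8) do Right; now loc=B A=clear B=clear

loc=B A=clear B=clear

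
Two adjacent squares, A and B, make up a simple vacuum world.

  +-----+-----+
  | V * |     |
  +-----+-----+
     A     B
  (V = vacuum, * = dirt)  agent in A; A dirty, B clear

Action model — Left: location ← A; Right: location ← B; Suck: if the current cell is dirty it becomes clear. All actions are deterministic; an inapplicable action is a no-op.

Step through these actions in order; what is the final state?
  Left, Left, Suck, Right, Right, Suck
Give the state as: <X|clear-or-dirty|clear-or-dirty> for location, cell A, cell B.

Left (#1): <A|dirty|clear>
Left (#2): <A|dirty|clear>
Suck (#3): <A|clear|clear>
Right (#4): <B|clear|clear>
Right (#5): <B|clear|clear>
Suck (#6): <B|clear|clear>

<B|clear|clear>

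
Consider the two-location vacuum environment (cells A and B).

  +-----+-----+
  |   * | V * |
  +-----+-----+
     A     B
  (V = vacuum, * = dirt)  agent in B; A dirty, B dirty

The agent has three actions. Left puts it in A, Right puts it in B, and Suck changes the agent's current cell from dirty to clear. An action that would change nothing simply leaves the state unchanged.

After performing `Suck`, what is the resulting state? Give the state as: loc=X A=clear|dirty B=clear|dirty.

loc=B A=dirty B=clear

start: loc=B A=dirty B=dirty
[1] after Suck: loc=B A=dirty B=clear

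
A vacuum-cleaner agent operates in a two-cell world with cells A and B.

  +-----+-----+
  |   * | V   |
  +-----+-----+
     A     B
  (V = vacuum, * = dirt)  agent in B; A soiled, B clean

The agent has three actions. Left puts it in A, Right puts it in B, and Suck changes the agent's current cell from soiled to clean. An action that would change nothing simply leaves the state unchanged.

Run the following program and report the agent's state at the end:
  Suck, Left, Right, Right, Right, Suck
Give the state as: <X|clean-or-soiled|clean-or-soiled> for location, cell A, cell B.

<B|soiled|clean>

Suck (#1): <B|soiled|clean>
Left (#2): <A|soiled|clean>
Right (#3): <B|soiled|clean>
Right (#4): <B|soiled|clean>
Right (#5): <B|soiled|clean>
Suck (#6): <B|soiled|clean>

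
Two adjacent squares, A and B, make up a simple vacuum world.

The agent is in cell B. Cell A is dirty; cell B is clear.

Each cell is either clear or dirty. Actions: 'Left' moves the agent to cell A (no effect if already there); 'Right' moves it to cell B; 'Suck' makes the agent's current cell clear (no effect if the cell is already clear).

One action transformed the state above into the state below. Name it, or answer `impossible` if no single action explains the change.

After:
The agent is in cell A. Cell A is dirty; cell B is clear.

try  Left: loc=A A=dirty B=clear  ← match
try Right: loc=B A=dirty B=clear
try  Suck: loc=B A=dirty B=clear

Left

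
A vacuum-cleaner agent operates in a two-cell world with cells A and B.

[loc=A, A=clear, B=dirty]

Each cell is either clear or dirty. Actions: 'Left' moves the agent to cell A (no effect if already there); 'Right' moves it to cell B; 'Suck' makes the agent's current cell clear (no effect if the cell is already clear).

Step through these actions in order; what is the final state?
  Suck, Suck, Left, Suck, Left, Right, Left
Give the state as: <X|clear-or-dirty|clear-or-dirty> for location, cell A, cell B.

<A|clear|dirty>

1) do Suck; now <A|clear|dirty>
2) do Suck; now <A|clear|dirty>
3) do Left; now <A|clear|dirty>
4) do Suck; now <A|clear|dirty>
5) do Left; now <A|clear|dirty>
6) do Right; now <B|clear|dirty>
7) do Left; now <A|clear|dirty>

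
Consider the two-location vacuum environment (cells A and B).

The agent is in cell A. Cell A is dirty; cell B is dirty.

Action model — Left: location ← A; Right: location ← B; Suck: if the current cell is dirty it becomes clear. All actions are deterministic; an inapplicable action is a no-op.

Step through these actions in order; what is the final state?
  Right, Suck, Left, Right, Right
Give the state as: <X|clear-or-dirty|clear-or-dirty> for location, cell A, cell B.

Right (#1): <B|dirty|dirty>
Suck (#2): <B|dirty|clear>
Left (#3): <A|dirty|clear>
Right (#4): <B|dirty|clear>
Right (#5): <B|dirty|clear>

<B|dirty|clear>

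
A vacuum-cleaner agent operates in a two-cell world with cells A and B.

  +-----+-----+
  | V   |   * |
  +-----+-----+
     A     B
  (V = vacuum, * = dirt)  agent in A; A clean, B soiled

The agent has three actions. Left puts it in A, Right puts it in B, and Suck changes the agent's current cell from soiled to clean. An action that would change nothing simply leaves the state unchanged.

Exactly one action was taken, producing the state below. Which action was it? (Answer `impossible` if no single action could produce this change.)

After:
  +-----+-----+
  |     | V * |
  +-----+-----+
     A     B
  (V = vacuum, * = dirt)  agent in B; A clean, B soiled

Right

try  Left: loc=A A=clean B=soiled
try Right: loc=B A=clean B=soiled  ← match
try  Suck: loc=A A=clean B=soiled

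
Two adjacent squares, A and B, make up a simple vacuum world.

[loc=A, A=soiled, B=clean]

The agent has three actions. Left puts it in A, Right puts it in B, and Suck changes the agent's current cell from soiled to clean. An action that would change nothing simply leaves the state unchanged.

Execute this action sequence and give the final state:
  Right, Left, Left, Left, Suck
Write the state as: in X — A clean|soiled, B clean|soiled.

t=1 Right ⇒ in B — A soiled, B clean
t=2 Left ⇒ in A — A soiled, B clean
t=3 Left ⇒ in A — A soiled, B clean
t=4 Left ⇒ in A — A soiled, B clean
t=5 Suck ⇒ in A — A clean, B clean

in A — A clean, B clean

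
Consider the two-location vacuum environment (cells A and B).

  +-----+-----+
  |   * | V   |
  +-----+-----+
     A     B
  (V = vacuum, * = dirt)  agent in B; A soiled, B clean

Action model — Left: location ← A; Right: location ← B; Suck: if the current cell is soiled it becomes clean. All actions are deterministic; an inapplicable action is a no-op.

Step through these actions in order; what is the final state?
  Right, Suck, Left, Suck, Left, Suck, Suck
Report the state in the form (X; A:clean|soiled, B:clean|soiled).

(A; A:clean, B:clean)

[1] after Right: (B; A:soiled, B:clean)
[2] after Suck: (B; A:soiled, B:clean)
[3] after Left: (A; A:soiled, B:clean)
[4] after Suck: (A; A:clean, B:clean)
[5] after Left: (A; A:clean, B:clean)
[6] after Suck: (A; A:clean, B:clean)
[7] after Suck: (A; A:clean, B:clean)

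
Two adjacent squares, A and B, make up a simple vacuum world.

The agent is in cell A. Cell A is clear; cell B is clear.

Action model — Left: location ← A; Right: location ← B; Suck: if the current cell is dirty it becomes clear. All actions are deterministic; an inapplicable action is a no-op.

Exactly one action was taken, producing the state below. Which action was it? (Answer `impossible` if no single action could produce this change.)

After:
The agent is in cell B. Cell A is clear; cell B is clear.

Right

try  Left: loc=A A=clear B=clear
try Right: loc=B A=clear B=clear  ← match
try  Suck: loc=A A=clear B=clear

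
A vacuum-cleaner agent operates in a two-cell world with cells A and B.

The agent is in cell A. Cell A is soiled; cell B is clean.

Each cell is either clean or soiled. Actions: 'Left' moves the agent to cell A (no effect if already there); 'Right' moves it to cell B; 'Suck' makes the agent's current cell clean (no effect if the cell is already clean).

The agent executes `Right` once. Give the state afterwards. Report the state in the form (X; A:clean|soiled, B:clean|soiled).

start: (A; A:soiled, B:clean)
step 1/1 (Right): (B; A:soiled, B:clean)

(B; A:soiled, B:clean)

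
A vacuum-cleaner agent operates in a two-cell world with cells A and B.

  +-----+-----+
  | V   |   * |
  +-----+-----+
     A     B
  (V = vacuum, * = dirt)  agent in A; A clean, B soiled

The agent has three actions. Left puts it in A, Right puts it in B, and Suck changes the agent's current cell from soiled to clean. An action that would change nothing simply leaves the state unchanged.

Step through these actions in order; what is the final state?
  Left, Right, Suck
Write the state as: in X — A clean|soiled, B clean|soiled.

in B — A clean, B clean

1. Left → in A — A clean, B soiled
2. Right → in B — A clean, B soiled
3. Suck → in B — A clean, B clean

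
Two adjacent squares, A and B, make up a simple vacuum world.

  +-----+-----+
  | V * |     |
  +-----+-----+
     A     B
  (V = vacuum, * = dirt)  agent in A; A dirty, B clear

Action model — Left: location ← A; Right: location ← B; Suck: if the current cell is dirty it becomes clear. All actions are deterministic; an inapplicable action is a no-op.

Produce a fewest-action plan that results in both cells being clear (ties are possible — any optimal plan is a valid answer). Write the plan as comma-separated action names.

1. Suck → in A — A clear, B clear
min 1: A is dirty, one Suck

Suck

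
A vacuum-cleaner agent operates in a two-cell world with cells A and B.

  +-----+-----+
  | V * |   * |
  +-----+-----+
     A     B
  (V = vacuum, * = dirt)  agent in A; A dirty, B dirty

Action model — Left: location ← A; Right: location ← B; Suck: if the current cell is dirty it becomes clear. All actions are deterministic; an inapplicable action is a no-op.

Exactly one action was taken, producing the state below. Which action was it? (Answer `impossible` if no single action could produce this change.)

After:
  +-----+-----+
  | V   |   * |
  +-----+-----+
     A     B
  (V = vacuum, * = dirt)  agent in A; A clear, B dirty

try  Left: loc=A A=dirty B=dirty
try Right: loc=B A=dirty B=dirty
try  Suck: loc=A A=clear B=dirty  ← match

Suck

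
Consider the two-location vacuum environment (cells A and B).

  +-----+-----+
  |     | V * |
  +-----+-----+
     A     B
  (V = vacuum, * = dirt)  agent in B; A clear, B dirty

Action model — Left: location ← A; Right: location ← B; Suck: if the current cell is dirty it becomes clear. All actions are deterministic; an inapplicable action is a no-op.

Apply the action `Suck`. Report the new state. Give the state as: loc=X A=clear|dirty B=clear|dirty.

loc=B A=clear B=clear

start: loc=B A=clear B=dirty
step 1/1 (Suck): loc=B A=clear B=clear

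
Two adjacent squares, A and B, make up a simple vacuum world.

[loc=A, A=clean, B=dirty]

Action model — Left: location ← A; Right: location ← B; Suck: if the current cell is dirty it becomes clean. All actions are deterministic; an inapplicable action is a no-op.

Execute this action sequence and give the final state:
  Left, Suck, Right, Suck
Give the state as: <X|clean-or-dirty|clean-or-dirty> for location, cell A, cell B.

Left (#1): <A|clean|dirty>
Suck (#2): <A|clean|dirty>
Right (#3): <B|clean|dirty>
Suck (#4): <B|clean|clean>

<B|clean|clean>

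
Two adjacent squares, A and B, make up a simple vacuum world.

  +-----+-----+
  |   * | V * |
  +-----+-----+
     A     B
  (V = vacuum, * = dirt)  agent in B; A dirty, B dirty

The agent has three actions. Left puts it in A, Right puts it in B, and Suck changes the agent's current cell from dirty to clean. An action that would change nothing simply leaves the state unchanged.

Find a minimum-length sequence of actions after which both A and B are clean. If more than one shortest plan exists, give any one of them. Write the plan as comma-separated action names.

Suck, Left, Suck

t=1 Suck ⇒ loc=B A=dirty B=clean
t=2 Left ⇒ loc=A A=dirty B=clean
t=3 Suck ⇒ loc=A A=clean B=clean
min 3: Suck B + move + Suck A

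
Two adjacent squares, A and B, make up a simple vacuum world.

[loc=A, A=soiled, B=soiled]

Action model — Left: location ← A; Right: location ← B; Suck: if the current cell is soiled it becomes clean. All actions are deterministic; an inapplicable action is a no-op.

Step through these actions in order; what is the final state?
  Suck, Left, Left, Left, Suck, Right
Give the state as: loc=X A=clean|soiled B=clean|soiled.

Suck (#1): loc=A A=clean B=soiled
Left (#2): loc=A A=clean B=soiled
Left (#3): loc=A A=clean B=soiled
Left (#4): loc=A A=clean B=soiled
Suck (#5): loc=A A=clean B=soiled
Right (#6): loc=B A=clean B=soiled

loc=B A=clean B=soiled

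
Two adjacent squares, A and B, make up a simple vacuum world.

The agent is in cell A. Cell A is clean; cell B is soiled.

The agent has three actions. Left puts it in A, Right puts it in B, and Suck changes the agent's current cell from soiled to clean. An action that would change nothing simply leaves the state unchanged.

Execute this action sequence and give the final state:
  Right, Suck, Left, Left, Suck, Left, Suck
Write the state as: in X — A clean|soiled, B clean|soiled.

[1] after Right: in B — A clean, B soiled
[2] after Suck: in B — A clean, B clean
[3] after Left: in A — A clean, B clean
[4] after Left: in A — A clean, B clean
[5] after Suck: in A — A clean, B clean
[6] after Left: in A — A clean, B clean
[7] after Suck: in A — A clean, B clean

in A — A clean, B clean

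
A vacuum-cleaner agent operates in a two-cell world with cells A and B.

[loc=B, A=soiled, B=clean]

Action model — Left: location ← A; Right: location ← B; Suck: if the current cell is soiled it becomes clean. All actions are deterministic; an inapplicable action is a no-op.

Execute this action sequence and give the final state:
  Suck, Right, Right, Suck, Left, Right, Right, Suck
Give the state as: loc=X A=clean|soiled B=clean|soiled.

step 1/8 (Suck): loc=B A=soiled B=clean
step 2/8 (Right): loc=B A=soiled B=clean
step 3/8 (Right): loc=B A=soiled B=clean
step 4/8 (Suck): loc=B A=soiled B=clean
step 5/8 (Left): loc=A A=soiled B=clean
step 6/8 (Right): loc=B A=soiled B=clean
step 7/8 (Right): loc=B A=soiled B=clean
step 8/8 (Suck): loc=B A=soiled B=clean

loc=B A=soiled B=clean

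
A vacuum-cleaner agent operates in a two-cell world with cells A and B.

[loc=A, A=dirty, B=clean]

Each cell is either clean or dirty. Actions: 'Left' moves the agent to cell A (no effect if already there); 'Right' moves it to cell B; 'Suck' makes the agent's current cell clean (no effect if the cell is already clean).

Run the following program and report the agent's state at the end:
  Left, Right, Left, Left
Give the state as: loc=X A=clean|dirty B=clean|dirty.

loc=A A=dirty B=clean

step 1/4 (Left): loc=A A=dirty B=clean
step 2/4 (Right): loc=B A=dirty B=clean
step 3/4 (Left): loc=A A=dirty B=clean
step 4/4 (Left): loc=A A=dirty B=clean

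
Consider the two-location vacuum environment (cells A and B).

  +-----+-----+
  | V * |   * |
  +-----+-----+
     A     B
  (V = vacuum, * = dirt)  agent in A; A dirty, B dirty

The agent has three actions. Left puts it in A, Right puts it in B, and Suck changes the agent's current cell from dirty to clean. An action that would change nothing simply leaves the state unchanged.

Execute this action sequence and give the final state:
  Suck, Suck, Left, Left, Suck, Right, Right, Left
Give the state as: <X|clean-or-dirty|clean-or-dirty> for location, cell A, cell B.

t=1 Suck ⇒ <A|clean|dirty>
t=2 Suck ⇒ <A|clean|dirty>
t=3 Left ⇒ <A|clean|dirty>
t=4 Left ⇒ <A|clean|dirty>
t=5 Suck ⇒ <A|clean|dirty>
t=6 Right ⇒ <B|clean|dirty>
t=7 Right ⇒ <B|clean|dirty>
t=8 Left ⇒ <A|clean|dirty>

<A|clean|dirty>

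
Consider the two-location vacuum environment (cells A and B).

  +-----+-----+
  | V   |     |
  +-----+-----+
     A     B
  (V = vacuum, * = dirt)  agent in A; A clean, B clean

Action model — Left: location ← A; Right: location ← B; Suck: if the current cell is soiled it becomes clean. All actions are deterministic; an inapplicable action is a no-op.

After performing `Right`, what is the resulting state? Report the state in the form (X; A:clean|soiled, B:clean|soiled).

start: (A; A:clean, B:clean)
1. Right → (B; A:clean, B:clean)

(B; A:clean, B:clean)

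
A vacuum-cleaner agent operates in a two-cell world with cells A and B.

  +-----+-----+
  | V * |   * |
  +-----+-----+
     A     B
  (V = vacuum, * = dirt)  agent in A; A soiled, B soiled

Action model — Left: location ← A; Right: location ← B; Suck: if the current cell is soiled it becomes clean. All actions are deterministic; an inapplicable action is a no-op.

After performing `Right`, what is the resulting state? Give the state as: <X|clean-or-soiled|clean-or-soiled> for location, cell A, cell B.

<B|soiled|soiled>

start: <A|soiled|soiled>
t=1 Right ⇒ <B|soiled|soiled>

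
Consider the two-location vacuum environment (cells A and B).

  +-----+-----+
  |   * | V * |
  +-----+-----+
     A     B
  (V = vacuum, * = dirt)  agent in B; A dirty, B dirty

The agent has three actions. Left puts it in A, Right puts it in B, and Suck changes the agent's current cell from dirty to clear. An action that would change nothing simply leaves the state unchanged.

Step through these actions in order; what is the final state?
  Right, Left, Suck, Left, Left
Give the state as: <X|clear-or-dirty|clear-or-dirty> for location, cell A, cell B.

t=1 Right ⇒ <B|dirty|dirty>
t=2 Left ⇒ <A|dirty|dirty>
t=3 Suck ⇒ <A|clear|dirty>
t=4 Left ⇒ <A|clear|dirty>
t=5 Left ⇒ <A|clear|dirty>

<A|clear|dirty>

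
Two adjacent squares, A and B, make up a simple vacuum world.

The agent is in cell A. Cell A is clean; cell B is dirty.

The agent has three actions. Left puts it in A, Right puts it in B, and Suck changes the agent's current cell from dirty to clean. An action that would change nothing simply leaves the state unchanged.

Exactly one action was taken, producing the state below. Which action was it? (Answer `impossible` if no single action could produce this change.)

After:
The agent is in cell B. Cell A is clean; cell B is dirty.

Right

try  Left: <A|clean|dirty>
try Right: <B|clean|dirty>  ← match
try  Suck: <A|clean|dirty>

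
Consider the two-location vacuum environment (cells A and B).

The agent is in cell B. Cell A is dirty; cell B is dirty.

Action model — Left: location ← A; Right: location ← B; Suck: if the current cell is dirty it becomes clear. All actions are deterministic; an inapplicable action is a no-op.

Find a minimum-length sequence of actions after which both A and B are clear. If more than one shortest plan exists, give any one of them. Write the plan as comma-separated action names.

Suck (#1): loc=B A=dirty B=clear
Left (#2): loc=A A=dirty B=clear
Suck (#3): loc=A A=clear B=clear
min 3: Suck B + move + Suck A

Suck, Left, Suck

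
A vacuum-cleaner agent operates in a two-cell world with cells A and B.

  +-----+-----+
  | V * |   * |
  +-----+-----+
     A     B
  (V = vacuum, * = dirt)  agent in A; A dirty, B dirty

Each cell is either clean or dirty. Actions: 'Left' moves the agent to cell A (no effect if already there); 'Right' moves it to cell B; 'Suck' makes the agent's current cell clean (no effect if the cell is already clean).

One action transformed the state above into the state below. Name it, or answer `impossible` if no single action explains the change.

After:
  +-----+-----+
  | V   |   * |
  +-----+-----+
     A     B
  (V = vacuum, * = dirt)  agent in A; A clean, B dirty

Suck

try  Left: (A; A:dirty, B:dirty)
try Right: (B; A:dirty, B:dirty)
try  Suck: (A; A:clean, B:dirty)  ← match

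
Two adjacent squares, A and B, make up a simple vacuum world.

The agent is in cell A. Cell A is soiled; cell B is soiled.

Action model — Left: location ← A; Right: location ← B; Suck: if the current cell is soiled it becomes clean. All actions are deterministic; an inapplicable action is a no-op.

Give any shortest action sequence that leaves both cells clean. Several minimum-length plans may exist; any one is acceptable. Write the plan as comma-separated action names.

Suck, Right, Suck

1. Suck → <A|clean|soiled>
2. Right → <B|clean|soiled>
3. Suck → <B|clean|clean>
min 3: Suck A + move + Suck B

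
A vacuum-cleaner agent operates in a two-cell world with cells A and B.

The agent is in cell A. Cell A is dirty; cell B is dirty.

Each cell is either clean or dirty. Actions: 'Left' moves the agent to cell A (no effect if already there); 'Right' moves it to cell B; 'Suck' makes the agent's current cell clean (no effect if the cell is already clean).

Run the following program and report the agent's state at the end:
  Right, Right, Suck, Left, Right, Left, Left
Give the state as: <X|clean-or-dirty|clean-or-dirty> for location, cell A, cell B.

1. Right → <B|dirty|dirty>
2. Right → <B|dirty|dirty>
3. Suck → <B|dirty|clean>
4. Left → <A|dirty|clean>
5. Right → <B|dirty|clean>
6. Left → <A|dirty|clean>
7. Left → <A|dirty|clean>

<A|dirty|clean>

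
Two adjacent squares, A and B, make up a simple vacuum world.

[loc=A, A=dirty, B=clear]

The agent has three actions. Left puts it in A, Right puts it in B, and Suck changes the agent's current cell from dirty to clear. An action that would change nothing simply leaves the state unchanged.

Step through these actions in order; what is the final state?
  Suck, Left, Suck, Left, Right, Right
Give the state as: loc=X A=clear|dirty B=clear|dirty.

step 1/6 (Suck): loc=A A=clear B=clear
step 2/6 (Left): loc=A A=clear B=clear
step 3/6 (Suck): loc=A A=clear B=clear
step 4/6 (Left): loc=A A=clear B=clear
step 5/6 (Right): loc=B A=clear B=clear
step 6/6 (Right): loc=B A=clear B=clear

loc=B A=clear B=clear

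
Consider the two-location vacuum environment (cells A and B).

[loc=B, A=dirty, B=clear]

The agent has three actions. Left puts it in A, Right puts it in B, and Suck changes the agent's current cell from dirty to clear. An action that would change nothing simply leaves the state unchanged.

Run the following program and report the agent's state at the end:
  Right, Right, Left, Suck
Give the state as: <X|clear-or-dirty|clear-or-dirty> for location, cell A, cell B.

<A|clear|clear>

t=1 Right ⇒ <B|dirty|clear>
t=2 Right ⇒ <B|dirty|clear>
t=3 Left ⇒ <A|dirty|clear>
t=4 Suck ⇒ <A|clear|clear>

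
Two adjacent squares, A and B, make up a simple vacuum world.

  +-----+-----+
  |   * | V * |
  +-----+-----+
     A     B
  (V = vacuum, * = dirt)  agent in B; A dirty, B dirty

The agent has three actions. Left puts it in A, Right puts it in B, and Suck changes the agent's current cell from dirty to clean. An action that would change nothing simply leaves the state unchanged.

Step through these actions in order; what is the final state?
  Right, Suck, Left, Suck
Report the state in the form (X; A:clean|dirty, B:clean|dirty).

(A; A:clean, B:clean)

1. Right → (B; A:dirty, B:dirty)
2. Suck → (B; A:dirty, B:clean)
3. Left → (A; A:dirty, B:clean)
4. Suck → (A; A:clean, B:clean)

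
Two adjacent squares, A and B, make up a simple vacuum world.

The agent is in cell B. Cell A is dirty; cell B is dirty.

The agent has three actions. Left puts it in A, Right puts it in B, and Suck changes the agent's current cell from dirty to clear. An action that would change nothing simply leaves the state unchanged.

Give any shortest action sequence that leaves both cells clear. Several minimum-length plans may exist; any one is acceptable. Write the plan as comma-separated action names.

Suck, Left, Suck

1) do Suck; now <B|dirty|clear>
2) do Left; now <A|dirty|clear>
3) do Suck; now <A|clear|clear>
min 3: Suck B + move + Suck A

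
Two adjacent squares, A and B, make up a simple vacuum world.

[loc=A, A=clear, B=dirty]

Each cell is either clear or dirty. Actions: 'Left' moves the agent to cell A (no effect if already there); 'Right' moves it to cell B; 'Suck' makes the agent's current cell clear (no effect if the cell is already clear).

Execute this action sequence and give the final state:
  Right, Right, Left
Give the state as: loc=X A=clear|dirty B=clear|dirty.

loc=A A=clear B=dirty

1. Right → loc=B A=clear B=dirty
2. Right → loc=B A=clear B=dirty
3. Left → loc=A A=clear B=dirty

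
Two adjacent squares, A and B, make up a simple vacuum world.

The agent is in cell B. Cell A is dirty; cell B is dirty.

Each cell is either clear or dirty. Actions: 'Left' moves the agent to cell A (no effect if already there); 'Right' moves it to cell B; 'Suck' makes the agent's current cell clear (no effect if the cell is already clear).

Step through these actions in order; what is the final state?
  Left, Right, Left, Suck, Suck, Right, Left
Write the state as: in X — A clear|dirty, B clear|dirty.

1. Left → in A — A dirty, B dirty
2. Right → in B — A dirty, B dirty
3. Left → in A — A dirty, B dirty
4. Suck → in A — A clear, B dirty
5. Suck → in A — A clear, B dirty
6. Right → in B — A clear, B dirty
7. Left → in A — A clear, B dirty

in A — A clear, B dirty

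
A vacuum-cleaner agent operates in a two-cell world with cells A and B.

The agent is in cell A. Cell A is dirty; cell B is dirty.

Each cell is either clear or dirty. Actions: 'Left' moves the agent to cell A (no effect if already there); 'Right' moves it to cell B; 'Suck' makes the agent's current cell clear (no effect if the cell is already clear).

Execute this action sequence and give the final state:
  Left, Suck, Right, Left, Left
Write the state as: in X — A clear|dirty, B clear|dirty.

t=1 Left ⇒ in A — A dirty, B dirty
t=2 Suck ⇒ in A — A clear, B dirty
t=3 Right ⇒ in B — A clear, B dirty
t=4 Left ⇒ in A — A clear, B dirty
t=5 Left ⇒ in A — A clear, B dirty

in A — A clear, B dirty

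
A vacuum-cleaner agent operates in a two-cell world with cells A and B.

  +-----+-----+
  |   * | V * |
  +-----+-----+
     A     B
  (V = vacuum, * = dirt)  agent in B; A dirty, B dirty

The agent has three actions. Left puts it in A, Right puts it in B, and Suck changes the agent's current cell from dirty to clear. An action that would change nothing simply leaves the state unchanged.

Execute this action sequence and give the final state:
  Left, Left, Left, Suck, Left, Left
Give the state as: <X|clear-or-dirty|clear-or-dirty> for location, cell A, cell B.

<A|clear|dirty>

t=1 Left ⇒ <A|dirty|dirty>
t=2 Left ⇒ <A|dirty|dirty>
t=3 Left ⇒ <A|dirty|dirty>
t=4 Suck ⇒ <A|clear|dirty>
t=5 Left ⇒ <A|clear|dirty>
t=6 Left ⇒ <A|clear|dirty>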